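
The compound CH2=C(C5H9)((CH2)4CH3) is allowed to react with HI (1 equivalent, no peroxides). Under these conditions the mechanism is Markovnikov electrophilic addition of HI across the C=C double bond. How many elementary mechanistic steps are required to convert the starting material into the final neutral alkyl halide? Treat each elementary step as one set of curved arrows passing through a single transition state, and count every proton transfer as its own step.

2

Step 1: Electrophilic addition begins with the π(C=C) electrons forming a bond to the proton of HI. Following Markovnikov's rule, the resulting cation is tertiary. The H–I bond breaks heterolytically, releasing I⁻.
(No 1,2-shift: no single shift to an adjacent carbon would give a more stable cation.)
Step 2: I⁻ captures the cation: a lone pair on I⁻ fills the empty p orbital, producing the alkyl halide product.
Total: 2 elementary steps.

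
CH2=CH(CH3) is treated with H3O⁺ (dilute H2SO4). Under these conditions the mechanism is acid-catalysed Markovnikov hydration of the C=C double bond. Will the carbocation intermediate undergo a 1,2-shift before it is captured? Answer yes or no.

The first-formed carbocation is secondary.
No single 1,2-shift to an adjacent carbon would produce a more-substituted cation than the one already present, so no rearrangement occurs.

no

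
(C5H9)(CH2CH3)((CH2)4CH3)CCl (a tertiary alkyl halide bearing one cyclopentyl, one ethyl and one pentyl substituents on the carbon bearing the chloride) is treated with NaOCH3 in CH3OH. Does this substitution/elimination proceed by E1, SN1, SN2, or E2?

Conditions: a strong base with a tertiary substrate bearing a β-hydrogen.
These conditions are the textbook signature of the E2 pathway.
A strong (often hindered) base removes a β-H in concert with loss of the leaving group — bimolecular elimination.

E2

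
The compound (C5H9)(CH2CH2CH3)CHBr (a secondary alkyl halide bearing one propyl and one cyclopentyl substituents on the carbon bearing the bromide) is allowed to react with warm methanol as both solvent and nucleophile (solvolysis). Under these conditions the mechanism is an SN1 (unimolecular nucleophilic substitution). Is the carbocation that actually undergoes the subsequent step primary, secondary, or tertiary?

Step 1: The C–Br bond breaks with both electrons going to the bromide; Br⁻ leaves and a secondary carbocation remains.
Step 2: Carbocation rearrangement: a 1,2-hydride shift from the adjacent cyclopentyl carbon converts the initially-formed secondary cation into the more stable tertiary cation.
The cation rearranges from secondary to tertiary via a 1,2-hydride shift from the adjacent cyclopentyl carbon; the tertiary cation is what reacts next.

tertiary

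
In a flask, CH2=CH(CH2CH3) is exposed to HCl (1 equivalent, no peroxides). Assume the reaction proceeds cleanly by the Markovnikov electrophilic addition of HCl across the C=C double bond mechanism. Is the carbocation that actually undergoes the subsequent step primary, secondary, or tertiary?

Step 1: The π electrons of the C=C bond attack a proton of HCl; Markovnikov addition places the new C–H on the less-substituted alkene carbon, so the positive charge ends up on the more-substituted carbon — a secondary carbocation. The H–Cl bond breaks heterolytically, releasing Cl⁻.
No single 1,2-shift to an adjacent carbon would give a more-substituted cation, so no rearrangement occurs.

secondary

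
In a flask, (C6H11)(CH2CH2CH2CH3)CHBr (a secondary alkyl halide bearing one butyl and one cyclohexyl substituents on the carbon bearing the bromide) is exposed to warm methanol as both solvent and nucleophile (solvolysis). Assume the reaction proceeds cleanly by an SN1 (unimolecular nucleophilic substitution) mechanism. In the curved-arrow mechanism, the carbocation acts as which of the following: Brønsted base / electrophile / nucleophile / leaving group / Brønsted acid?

Step 3: A lone pair on the oxygen of CH3OH attacks the carbocation, forming a new C–O σ-bond and an oxonium ion.
The carbocation accepts an electron pair into an empty or π* orbital — it is the electrophile.

electrophile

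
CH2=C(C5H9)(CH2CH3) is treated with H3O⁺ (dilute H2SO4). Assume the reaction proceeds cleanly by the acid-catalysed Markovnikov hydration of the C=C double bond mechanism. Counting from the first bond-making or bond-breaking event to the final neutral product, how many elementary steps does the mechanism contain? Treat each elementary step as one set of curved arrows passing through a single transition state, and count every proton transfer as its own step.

3

Step 1: Electrophilic addition begins with the π(C=C) electrons forming a bond to the proton of H3O⁺. Following Markovnikov's rule, the resulting cation is tertiary. H2O is released.
(No 1,2-shift: no single shift to an adjacent carbon would give a more stable cation.)
Step 2: Nucleophilic capture of the cation by H2O produces the protonated alcohol (an oxonium ion).
Step 3: H2O removes a proton from the oxonium oxygen, regenerating H3O⁺ and giving the neutral alcohol.
Total: 3 elementary steps.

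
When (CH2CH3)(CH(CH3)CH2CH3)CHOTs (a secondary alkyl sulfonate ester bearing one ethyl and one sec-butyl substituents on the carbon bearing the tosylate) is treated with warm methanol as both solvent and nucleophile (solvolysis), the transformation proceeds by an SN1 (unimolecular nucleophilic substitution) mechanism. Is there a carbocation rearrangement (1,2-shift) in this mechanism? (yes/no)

yes

The first-formed carbocation is secondary.
The adjacent sec-butyl carbon already bears 2 other carbon substituents and has a hydrogen to migrate; after a 1,2-hydride shift from that carbon the positive charge sits on a tertiary centre.
Tertiary is more stable than secondary, so the shift occurs.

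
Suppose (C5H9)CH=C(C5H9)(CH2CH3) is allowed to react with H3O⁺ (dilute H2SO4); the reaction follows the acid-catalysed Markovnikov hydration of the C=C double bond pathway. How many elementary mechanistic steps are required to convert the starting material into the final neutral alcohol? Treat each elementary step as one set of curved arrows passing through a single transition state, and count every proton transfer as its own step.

3

Step 1: Electrophilic addition begins with the π(C=C) electrons forming a bond to the proton of H3O⁺. Following Markovnikov's rule, the resulting cation is tertiary. H2O is released.
(No 1,2-shift: no single shift to an adjacent carbon would give a more stable cation.)
Step 2: Water acts as the nucleophile: an oxygen lone pair bonds to the cationic carbon, giving an oxonium-ion intermediate.
Step 3: H2O removes a proton from the oxonium oxygen, regenerating H3O⁺ and giving the neutral alcohol.
Total: 3 elementary steps.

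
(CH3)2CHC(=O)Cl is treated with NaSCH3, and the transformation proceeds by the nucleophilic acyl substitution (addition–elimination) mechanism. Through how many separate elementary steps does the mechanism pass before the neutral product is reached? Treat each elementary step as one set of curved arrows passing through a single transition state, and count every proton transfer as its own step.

Step 1: CH3S⁻ adds to the carbonyl carbon; the C=O π electrons shift onto oxygen and a tetrahedral alkoxide intermediate forms.
Step 2: Collapse of the tetrahedral intermediate: the alkoxide oxygen pushes its lone pair back to re-form C=O while Cl⁻ leaves.
Total: 2 elementary steps.

2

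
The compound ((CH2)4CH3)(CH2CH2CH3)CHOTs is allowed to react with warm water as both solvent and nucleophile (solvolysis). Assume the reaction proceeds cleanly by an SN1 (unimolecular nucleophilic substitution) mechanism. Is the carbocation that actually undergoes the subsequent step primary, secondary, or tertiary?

Step 1: The C–O bond breaks with both electrons going to the tosylate; TsO⁻ leaves and a secondary carbocation remains.
No single 1,2-shift to an adjacent carbon would give a more-substituted cation, so no rearrangement occurs.

secondary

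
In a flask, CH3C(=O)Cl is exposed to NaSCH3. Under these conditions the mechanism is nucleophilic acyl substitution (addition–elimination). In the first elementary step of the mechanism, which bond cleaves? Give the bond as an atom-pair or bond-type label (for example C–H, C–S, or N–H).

Step 1: Nucleophilic addition of CH3S⁻ to the acyl carbon breaks the π(C=O) bond and yields a tetrahedral, anionic intermediate.
The bond broken in this step is the π(C=O) bond.

π(C=O)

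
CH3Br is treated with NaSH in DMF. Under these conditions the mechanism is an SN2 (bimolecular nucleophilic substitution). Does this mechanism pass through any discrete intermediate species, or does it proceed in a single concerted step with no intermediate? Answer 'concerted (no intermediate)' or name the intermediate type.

HS⁻ attacks the back face of the α-carbon while Br⁻ departs with the C–Br bonding pair — a single concerted displacement through a pentacoordinate transition state.
All bond changes occur in one transition state; no discrete intermediate is formed.

concerted (no intermediate)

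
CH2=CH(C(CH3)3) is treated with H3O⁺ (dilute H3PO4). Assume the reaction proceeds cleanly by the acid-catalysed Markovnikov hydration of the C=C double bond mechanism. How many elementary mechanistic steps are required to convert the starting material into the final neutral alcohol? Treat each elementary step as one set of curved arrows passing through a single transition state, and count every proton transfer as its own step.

4

Step 1: Protonation of the alkene by H3O⁺: the π bond acts as the nucleophile and picks up H⁺, giving the more stable (Markovnikov) secondary carbocation. H2O is released.
Step 2: Carbocation rearrangement: a 1,2-methyl shift from the adjacent tert-butyl carbon converts the initially-formed secondary cation into the more stable tertiary cation.
Step 3: Water acts as the nucleophile: an oxygen lone pair bonds to the cationic carbon, giving an oxonium-ion intermediate.
Step 4: H2O removes a proton from the oxonium oxygen, regenerating H3O⁺ and giving the neutral alcohol.
Total: 4 elementary steps.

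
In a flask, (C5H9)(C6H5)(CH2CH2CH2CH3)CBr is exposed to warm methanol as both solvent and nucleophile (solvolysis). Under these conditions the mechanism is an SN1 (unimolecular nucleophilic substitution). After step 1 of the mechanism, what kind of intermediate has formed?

Step 1: The C–Br bond breaks with both electrons going to the bromide; Br⁻ leaves and a tertiary carbocation remains.
After step 1 the species present is a tertiary carbocation.

tertiary carbocation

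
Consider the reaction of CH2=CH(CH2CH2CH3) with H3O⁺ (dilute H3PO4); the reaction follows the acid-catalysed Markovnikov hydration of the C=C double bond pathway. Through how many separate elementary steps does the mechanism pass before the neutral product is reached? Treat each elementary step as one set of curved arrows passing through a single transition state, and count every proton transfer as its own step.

Step 1: Protonation of the alkene by H3O⁺: the π bond acts as the nucleophile and picks up H⁺, giving the more stable (Markovnikov) secondary carbocation. H2O is released.
(No 1,2-shift: no single shift to an adjacent carbon would give a more stable cation.)
Step 2: A lone pair on the oxygen of H2O attacks the carbocation, forming a C–O bond and an oxonium ion (a protonated alcohol).
Step 3: Proton transfer from the O–H of the oxonium ion to H2O completes the catalytic cycle and yields the alcohol.
Total: 3 elementary steps.

3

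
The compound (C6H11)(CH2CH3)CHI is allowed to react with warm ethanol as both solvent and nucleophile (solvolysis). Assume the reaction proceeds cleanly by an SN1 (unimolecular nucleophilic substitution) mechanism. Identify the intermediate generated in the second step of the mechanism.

tertiary carbocation

Step 1: Unassisted departure of I⁻ (taking the C–I bonding pair) generates a secondary carbocation.
Step 2: A 1,2-hydride shift from the adjacent cyclohexyl carbon moves the positive charge from the secondary centre to an adjacent carbon, generating a more stable tertiary carbocation.
After step 2 the species present is a tertiary carbocation.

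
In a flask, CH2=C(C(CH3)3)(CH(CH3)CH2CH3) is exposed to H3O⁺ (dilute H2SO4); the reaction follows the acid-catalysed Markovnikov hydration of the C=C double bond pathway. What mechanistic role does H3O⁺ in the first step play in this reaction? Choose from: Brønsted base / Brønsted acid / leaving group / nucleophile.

Step 1: The π electrons of the C=C bond attack a proton of H3O⁺; Markovnikov addition places the new C–H on the less-substituted alkene carbon, so the positive charge ends up on the more-substituted carbon — a tertiary carbocation. H2O is released.
H3O⁺ in the first step donates a proton in a proton-transfer step — a Brønsted acid.

Brønsted acid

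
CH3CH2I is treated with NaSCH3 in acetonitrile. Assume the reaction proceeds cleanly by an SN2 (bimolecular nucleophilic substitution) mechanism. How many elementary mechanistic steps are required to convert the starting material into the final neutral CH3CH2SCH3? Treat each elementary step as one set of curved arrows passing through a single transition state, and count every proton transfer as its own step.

1

Step 1: Backside attack by CH3S⁻ on the carbon bearing the iodide: the new C–S bond forms as the C–I bond breaks, with Walden inversion at carbon.
Total: 1 elementary step.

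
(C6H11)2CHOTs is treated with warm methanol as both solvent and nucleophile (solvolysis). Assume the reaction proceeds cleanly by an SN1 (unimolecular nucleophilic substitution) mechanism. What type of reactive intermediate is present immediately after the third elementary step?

Step 1: The C–O bond breaks with both electrons going to the tosylate; TsO⁻ leaves and a secondary carbocation remains.
Step 2: A hydride (H with its bonding pair) migrates from the adjacent cyclohexyl carbon to the cationic centre — a 1,2-hydride shift — upgrading the secondary cation to a tertiary one.
Step 3: CH3OH donates an oxygen lone pair into the empty p orbital of the cation, giving a protonated ether (an oxonium ion).
After step 3 the species present is an oxonium ion.

oxonium ion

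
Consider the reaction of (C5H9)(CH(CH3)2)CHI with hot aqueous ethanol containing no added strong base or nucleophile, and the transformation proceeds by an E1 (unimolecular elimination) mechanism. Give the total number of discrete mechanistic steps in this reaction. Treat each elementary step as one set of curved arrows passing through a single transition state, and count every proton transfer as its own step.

3

Step 1: Rate-determining heterolysis of the C–I bond gives I⁻ and a secondary carbocation.
Step 2: Carbocation rearrangement: a 1,2-hydride shift from the adjacent cyclopentyl carbon converts the initially-formed secondary cation into the more stable tertiary cation.
Step 3: Loss of a β-proton to a water (or ethanol) molecule of the solvent: the C–H bonding pair collapses toward the cationic carbon to form the C=C π bond, yielding the alkene.
Total: 3 elementary steps.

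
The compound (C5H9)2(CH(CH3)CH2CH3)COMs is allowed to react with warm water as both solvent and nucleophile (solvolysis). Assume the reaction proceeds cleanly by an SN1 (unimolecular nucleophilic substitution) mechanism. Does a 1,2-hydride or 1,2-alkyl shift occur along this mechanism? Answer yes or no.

no

The first-formed carbocation is tertiary.
No single 1,2-shift to an adjacent carbon would produce a more-substituted cation than the one already present, so no rearrangement occurs.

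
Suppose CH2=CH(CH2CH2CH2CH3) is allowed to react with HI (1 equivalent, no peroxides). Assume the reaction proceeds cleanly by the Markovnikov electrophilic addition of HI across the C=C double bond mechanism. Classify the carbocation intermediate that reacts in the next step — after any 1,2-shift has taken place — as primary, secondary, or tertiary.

secondary

Step 1: The π electrons of the C=C bond attack a proton of HI; Markovnikov addition places the new C–H on the less-substituted alkene carbon, so the positive charge ends up on the more-substituted carbon — a secondary carbocation. The H–I bond breaks heterolytically, releasing I⁻.
No single 1,2-shift to an adjacent carbon would give a more-substituted cation, so no rearrangement occurs.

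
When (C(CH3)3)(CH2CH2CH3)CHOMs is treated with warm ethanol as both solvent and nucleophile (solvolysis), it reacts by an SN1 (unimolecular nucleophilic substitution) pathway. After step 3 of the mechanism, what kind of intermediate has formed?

oxonium ion

Step 1: Ionisation: the C–O σ-bond cleaves heterolytically; both bonding electrons depart with MsO⁻, leaving a secondary carbocation at the α-carbon.
Step 2: A methyl group with its bonding pair migrates from the adjacent tert-butyl carbon to the cationic centre — a 1,2-methyl shift — upgrading the secondary cation to a tertiary one.
Step 3: CH3CH2OH donates an oxygen lone pair into the empty p orbital of the cation, giving a protonated ether (an oxonium ion).
After step 3 the species present is an oxonium ion.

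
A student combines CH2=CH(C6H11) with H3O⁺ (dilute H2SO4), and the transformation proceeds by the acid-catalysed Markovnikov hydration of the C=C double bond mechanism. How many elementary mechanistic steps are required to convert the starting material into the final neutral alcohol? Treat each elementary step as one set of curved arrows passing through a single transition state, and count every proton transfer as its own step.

4

Step 1: Electrophilic addition begins with the π(C=C) electrons forming a bond to the proton of H3O⁺. Following Markovnikov's rule, the resulting cation is secondary. H2O is released.
Step 2: Carbocation rearrangement: a 1,2-hydride shift from the adjacent cyclohexyl carbon converts the initially-formed secondary cation into the more stable tertiary cation.
Step 3: Water acts as the nucleophile: an oxygen lone pair bonds to the cationic carbon, giving an oxonium-ion intermediate.
Step 4: Proton transfer from the O–H of the oxonium ion to H2O completes the catalytic cycle and yields the alcohol.
Total: 4 elementary steps.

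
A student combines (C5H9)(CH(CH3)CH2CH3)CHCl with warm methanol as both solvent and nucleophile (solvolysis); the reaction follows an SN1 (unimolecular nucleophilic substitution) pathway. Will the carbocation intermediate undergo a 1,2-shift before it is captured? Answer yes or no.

The first-formed carbocation is secondary.
The adjacent cyclopentyl carbon already bears 2 other carbon substituents and has a hydrogen to migrate; after a 1,2-hydride shift from that carbon the positive charge sits on a tertiary centre.
Tertiary is more stable than secondary, so the shift occurs.

yes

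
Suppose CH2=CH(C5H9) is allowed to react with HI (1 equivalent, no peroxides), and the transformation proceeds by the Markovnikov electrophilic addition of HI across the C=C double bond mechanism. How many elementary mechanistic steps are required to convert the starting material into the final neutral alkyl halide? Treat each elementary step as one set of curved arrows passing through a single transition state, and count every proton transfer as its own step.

3

Step 1: Protonation of the alkene by HI: the π bond acts as the nucleophile and picks up H⁺, giving the more stable (Markovnikov) secondary carbocation. The H–I bond breaks heterolytically, releasing I⁻.
Step 2: Carbocation rearrangement: a 1,2-hydride shift from the adjacent cyclopentyl carbon converts the initially-formed secondary cation into the more stable tertiary cation.
Step 3: The I⁻ anion donates a lone pair to the carbocation, forming the new C–I σ-bond and giving the neutral alkyl halide.
Total: 3 elementary steps.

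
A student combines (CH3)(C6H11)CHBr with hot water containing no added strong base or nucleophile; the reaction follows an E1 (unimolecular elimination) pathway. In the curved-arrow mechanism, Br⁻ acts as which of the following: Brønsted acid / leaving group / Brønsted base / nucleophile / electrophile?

Step 1: Ionisation: the C–Br σ-bond cleaves heterolytically; both bonding electrons depart with Br⁻, leaving a secondary carbocation at the α-carbon.
Br⁻ departs with both electrons of the breaking σ-bond — that is the definition of a leaving group.

leaving group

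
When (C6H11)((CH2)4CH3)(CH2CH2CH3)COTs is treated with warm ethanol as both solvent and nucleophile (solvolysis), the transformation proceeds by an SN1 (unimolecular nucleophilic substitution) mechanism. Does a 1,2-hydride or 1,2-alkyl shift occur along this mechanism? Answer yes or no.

The first-formed carbocation is tertiary.
No single 1,2-shift to an adjacent carbon would produce a more-substituted cation than the one already present, so no rearrangement occurs.

no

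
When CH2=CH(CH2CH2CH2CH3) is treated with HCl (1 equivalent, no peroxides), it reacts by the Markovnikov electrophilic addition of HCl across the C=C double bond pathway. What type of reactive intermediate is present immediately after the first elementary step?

Step 1: Electrophilic addition begins with the π(C=C) electrons forming a bond to the proton of HCl. Following Markovnikov's rule, the resulting cation is secondary. The H–Cl bond breaks heterolytically, releasing Cl⁻.
After step 1 the species present is a secondary carbocation.

secondary carbocation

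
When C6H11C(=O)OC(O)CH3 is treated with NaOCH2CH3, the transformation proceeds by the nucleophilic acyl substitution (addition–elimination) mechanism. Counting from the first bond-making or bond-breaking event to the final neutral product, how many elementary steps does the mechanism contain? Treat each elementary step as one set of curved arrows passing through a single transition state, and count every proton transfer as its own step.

Step 1: Nucleophilic addition of CH3CH2O⁻ to the acyl carbon breaks the π(C=O) bond and yields a tetrahedral, anionic intermediate.
Step 2: Elimination step: re-formation of the carbonyl π bond drives out CH3CO2⁻, giving the new acyl compound.
Total: 2 elementary steps.

2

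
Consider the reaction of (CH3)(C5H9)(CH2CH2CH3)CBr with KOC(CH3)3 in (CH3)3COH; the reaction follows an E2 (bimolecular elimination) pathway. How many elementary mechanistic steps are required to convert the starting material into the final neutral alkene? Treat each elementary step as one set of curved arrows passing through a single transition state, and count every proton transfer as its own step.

1

Step 1: The strong base (CH3)3CO⁻ removes a β-hydrogen; in the same concerted event the electrons of the breaking C–H bond form the new π(C=C) bond and the C–Br σ-bond breaks, expelling Br⁻. Anti-periplanar geometry; one transition state.
Total: 1 elementary step.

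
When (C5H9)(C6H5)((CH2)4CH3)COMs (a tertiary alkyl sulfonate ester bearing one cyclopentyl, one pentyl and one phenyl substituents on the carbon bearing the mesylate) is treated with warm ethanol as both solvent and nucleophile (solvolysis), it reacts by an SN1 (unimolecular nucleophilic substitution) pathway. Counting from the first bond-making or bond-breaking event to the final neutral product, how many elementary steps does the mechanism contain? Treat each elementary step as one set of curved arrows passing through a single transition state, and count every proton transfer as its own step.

3

Step 1: Ionisation: the C–O σ-bond cleaves heterolytically; both bonding electrons depart with MsO⁻, leaving a tertiary carbocation at the α-carbon.
(No 1,2-shift: no single shift to an adjacent carbon would give a more stable cation.)
Step 2: A lone pair on the oxygen of CH3CH2OH attacks the carbocation, forming a new C–O σ-bond and an oxonium ion.
Step 3: Proton transfer from the O–H of the oxonium ion to a solvent molecule delivers the neutral ether.
Total: 3 elementary steps.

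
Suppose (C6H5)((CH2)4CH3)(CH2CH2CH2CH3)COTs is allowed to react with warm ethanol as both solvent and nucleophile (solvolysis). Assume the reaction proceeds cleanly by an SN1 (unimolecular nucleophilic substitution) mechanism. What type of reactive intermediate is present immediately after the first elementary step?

tertiary carbocation

Step 1: The C–O bond breaks with both electrons going to the tosylate; TsO⁻ leaves and a tertiary carbocation remains.
After step 1 the species present is a tertiary carbocation.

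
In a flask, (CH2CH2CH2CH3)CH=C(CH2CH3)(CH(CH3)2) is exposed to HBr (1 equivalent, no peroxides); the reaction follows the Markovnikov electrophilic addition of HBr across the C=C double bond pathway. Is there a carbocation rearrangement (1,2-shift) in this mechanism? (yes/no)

The first-formed carbocation is tertiary.
No single 1,2-shift to an adjacent carbon would produce a more-substituted cation than the one already present, so no rearrangement occurs.

no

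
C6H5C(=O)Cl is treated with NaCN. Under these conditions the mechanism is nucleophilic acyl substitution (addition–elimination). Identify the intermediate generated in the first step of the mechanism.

Step 1: Nucleophilic addition of CN⁻ to the acyl carbon breaks the π(C=O) bond and yields a tetrahedral, anionic intermediate.
After step 1 the species present is a tetrahedral intermediate.

tetrahedral intermediate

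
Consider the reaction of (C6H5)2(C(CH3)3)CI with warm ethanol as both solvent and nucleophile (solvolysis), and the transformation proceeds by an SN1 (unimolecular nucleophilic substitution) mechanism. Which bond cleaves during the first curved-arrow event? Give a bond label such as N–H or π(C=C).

C–I

Step 1: Ionisation: the C–I σ-bond cleaves heterolytically; both bonding electrons depart with I⁻, leaving a tertiary carbocation at the α-carbon.
The bond broken in this step is the C–I bond.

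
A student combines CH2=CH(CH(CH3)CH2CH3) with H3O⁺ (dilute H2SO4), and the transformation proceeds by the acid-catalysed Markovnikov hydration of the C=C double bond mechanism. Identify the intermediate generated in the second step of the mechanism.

tertiary carbocation

Step 1: Protonation of the alkene by H3O⁺: the π bond acts as the nucleophile and picks up H⁺, giving the more stable (Markovnikov) secondary carbocation. H2O is released.
Step 2: A hydride (H with its bonding pair) migrates from the adjacent sec-butyl carbon to the cationic centre — a 1,2-hydride shift — upgrading the secondary cation to a tertiary one.
After step 2 the species present is a tertiary carbocation.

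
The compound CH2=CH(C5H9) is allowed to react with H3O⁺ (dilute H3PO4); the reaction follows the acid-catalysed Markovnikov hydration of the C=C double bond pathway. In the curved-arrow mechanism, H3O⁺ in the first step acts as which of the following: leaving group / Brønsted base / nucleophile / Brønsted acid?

Step 1: Electrophilic addition begins with the π(C=C) electrons forming a bond to the proton of H3O⁺. Following Markovnikov's rule, the resulting cation is secondary. H2O is released.
H3O⁺ in the first step donates a proton in a proton-transfer step — a Brønsted acid.

Brønsted acid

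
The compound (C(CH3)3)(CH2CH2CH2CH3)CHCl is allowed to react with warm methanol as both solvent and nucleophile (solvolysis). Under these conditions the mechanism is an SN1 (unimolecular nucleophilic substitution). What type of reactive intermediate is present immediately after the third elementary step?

oxonium ion

Step 1: Ionisation: the C–Cl σ-bond cleaves heterolytically; both bonding electrons depart with Cl⁻, leaving a secondary carbocation at the α-carbon.
Step 2: Carbocation rearrangement: a 1,2-methyl shift from the adjacent tert-butyl carbon converts the initially-formed secondary cation into the more stable tertiary cation.
Step 3: A lone pair on the oxygen of CH3OH attacks the carbocation, forming a new C–O σ-bond and an oxonium ion.
After step 3 the species present is an oxonium ion.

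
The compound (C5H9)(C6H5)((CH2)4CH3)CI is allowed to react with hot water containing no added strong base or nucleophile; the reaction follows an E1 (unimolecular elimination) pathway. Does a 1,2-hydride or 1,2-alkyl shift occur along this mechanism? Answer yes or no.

no

The first-formed carbocation is tertiary.
No single 1,2-shift to an adjacent carbon would produce a more-substituted cation than the one already present, so no rearrangement occurs.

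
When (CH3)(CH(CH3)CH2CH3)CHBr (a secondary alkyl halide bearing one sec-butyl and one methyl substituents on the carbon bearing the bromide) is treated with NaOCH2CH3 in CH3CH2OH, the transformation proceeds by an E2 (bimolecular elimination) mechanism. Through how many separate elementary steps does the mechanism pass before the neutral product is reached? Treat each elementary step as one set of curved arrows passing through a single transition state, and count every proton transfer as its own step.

1

Step 1: In one step, CH3CH2O⁻ pulls off a β-proton, the C–Br bond cleaves, and a C=C double bond forms between the α- and β-carbons (E2, anti elimination).
Total: 1 elementary step.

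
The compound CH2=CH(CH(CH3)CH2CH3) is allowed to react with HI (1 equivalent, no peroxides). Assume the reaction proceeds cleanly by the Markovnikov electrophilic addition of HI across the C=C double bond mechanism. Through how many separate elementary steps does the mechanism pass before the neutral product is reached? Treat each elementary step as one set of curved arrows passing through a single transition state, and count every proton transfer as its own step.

3

Step 1: The π electrons of the C=C bond attack a proton of HI; Markovnikov addition places the new C–H on the less-substituted alkene carbon, so the positive charge ends up on the more-substituted carbon — a secondary carbocation. The H–I bond breaks heterolytically, releasing I⁻.
Step 2: A 1,2-hydride shift from the adjacent sec-butyl carbon moves the positive charge from the secondary centre to an adjacent carbon, generating a more stable tertiary carbocation.
Step 3: I⁻ captures the cation: a lone pair on I⁻ fills the empty p orbital, producing the alkyl halide product.
Total: 3 elementary steps.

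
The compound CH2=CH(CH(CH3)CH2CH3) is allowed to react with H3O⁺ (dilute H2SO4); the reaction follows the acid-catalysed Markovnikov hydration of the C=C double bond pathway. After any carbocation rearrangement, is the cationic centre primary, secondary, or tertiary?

Step 1: The π electrons of the C=C bond attack a proton of H3O⁺; Markovnikov addition places the new C–H on the less-substituted alkene carbon, so the positive charge ends up on the more-substituted carbon — a secondary carbocation. H2O is released.
Step 2: Carbocation rearrangement: a 1,2-hydride shift from the adjacent sec-butyl carbon converts the initially-formed secondary cation into the more stable tertiary cation.
The cation rearranges from secondary to tertiary via a 1,2-hydride shift from the adjacent sec-butyl carbon; the tertiary cation is what reacts next.

tertiary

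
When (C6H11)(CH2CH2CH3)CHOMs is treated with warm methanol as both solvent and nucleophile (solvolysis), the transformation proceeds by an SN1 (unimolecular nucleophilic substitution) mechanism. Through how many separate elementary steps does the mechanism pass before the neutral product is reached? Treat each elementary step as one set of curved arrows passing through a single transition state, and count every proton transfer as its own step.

Step 1: Unassisted departure of MsO⁻ (taking the C–O bonding pair) generates a secondary carbocation.
Step 2: A hydride (H with its bonding pair) migrates from the adjacent cyclohexyl carbon to the cationic centre — a 1,2-hydride shift — upgrading the secondary cation to a tertiary one.
Step 3: CH3OH donates an oxygen lone pair into the empty p orbital of the cation, giving a protonated ether (an oxonium ion).
Step 4: Proton transfer from the O–H of the oxonium ion to a solvent molecule delivers the neutral ether.
Total: 4 elementary steps.

4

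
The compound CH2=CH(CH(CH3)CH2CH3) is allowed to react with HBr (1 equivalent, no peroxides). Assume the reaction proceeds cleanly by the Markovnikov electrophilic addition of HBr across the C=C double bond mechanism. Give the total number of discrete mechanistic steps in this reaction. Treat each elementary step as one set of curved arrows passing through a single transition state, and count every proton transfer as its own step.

3

Step 1: Protonation of the alkene by HBr: the π bond acts as the nucleophile and picks up H⁺, giving the more stable (Markovnikov) secondary carbocation. The H–Br bond breaks heterolytically, releasing Br⁻.
Step 2: A hydride (H with its bonding pair) migrates from the adjacent sec-butyl carbon to the cationic centre — a 1,2-hydride shift — upgrading the secondary cation to a tertiary one.
Step 3: Br⁻ captures the cation: a lone pair on Br⁻ fills the empty p orbital, producing the alkyl halide product.
Total: 3 elementary steps.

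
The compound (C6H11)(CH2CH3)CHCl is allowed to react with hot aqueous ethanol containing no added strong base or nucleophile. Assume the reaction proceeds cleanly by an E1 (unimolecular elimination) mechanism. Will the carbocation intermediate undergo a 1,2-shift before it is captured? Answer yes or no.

yes

The first-formed carbocation is secondary.
The adjacent cyclohexyl carbon already bears 2 other carbon substituents and has a hydrogen to migrate; after a 1,2-hydride shift from that carbon the positive charge sits on a tertiary centre.
Tertiary is more stable than secondary, so the shift occurs.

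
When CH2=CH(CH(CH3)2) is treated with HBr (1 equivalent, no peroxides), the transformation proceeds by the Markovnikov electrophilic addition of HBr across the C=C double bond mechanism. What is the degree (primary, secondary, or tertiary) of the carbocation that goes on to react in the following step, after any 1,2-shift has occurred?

tertiary

Step 1: The π electrons of the C=C bond attack a proton of HBr; Markovnikov addition places the new C–H on the less-substituted alkene carbon, so the positive charge ends up on the more-substituted carbon — a secondary carbocation. The H–Br bond breaks heterolytically, releasing Br⁻.
Step 2: A hydride (H with its bonding pair) migrates from the adjacent isopropyl carbon to the cationic centre — a 1,2-hydride shift — upgrading the secondary cation to a tertiary one.
The cation rearranges from secondary to tertiary via a 1,2-hydride shift from the adjacent isopropyl carbon; the tertiary cation is what reacts next.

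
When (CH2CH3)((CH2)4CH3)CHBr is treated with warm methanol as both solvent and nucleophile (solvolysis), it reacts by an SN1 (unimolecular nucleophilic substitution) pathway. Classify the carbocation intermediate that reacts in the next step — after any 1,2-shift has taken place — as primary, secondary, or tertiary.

Step 1: Unassisted departure of Br⁻ (taking the C–Br bonding pair) generates a secondary carbocation.
No single 1,2-shift to an adjacent carbon would give a more-substituted cation, so no rearrangement occurs.

secondary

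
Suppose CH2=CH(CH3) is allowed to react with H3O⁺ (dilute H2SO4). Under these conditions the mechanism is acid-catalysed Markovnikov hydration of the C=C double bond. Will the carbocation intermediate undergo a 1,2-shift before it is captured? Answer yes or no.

no

The first-formed carbocation is secondary.
No single 1,2-shift to an adjacent carbon would produce a more-substituted cation than the one already present, so no rearrangement occurs.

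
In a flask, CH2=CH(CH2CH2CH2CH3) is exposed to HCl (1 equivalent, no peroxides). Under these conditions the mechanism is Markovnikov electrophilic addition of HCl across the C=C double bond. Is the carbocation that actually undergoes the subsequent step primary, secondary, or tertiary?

secondary

Step 1: Electrophilic addition begins with the π(C=C) electrons forming a bond to the proton of HCl. Following Markovnikov's rule, the resulting cation is secondary. The H–Cl bond breaks heterolytically, releasing Cl⁻.
No single 1,2-shift to an adjacent carbon would give a more-substituted cation, so no rearrangement occurs.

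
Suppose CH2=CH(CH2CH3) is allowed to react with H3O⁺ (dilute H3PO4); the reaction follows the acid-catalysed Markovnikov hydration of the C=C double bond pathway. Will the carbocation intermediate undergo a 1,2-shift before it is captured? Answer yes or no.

The first-formed carbocation is secondary.
No single 1,2-shift to an adjacent carbon would produce a more-substituted cation than the one already present, so no rearrangement occurs.

no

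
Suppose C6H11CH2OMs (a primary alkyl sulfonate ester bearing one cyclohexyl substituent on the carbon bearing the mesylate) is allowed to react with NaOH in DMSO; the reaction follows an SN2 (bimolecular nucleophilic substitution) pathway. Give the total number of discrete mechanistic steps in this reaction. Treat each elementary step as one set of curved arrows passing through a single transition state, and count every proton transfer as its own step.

Step 1: Backside attack by OH⁻ on the carbon bearing the mesylate: the new C–O bond forms as the C–O bond breaks, with Walden inversion at carbon.
Total: 1 elementary step.

1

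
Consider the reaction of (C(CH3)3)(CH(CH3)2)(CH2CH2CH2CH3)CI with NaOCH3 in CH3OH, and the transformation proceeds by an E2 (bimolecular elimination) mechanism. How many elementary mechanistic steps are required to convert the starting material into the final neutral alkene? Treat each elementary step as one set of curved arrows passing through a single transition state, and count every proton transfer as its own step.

1

Step 1: The strong base CH3O⁻ removes a β-hydrogen; in the same concerted event the electrons of the breaking C–H bond form the new π(C=C) bond and the C–I σ-bond breaks, expelling I⁻. Anti-periplanar geometry; one transition state.
Total: 1 elementary step.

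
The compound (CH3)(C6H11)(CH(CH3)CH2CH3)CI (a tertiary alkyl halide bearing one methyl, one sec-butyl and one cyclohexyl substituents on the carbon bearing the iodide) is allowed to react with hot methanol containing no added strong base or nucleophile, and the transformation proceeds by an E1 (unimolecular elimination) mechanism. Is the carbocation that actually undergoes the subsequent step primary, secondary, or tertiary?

tertiary

Step 1: Ionisation: the C–I σ-bond cleaves heterolytically; both bonding electrons depart with I⁻, leaving a tertiary carbocation at the α-carbon.
No single 1,2-shift to an adjacent carbon would give a more-substituted cation, so no rearrangement occurs.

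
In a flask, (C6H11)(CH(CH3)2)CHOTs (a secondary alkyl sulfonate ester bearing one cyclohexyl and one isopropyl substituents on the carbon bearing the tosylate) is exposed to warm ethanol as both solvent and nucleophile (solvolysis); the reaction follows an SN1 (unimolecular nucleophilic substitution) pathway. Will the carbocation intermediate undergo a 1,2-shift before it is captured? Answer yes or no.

The first-formed carbocation is secondary.
The adjacent cyclohexyl carbon already bears 2 other carbon substituents and has a hydrogen to migrate; after a 1,2-hydride shift from that carbon the positive charge sits on a tertiary centre.
Tertiary is more stable than secondary, so the shift occurs.

yes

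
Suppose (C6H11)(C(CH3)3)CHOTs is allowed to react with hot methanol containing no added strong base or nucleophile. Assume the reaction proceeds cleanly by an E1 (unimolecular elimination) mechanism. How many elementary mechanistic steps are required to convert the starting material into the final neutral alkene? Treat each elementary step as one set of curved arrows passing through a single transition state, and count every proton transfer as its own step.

3

Step 1: The C–O bond breaks with both electrons going to the tosylate; TsO⁻ leaves and a secondary carbocation remains.
Step 2: A 1,2-hydride shift from the adjacent cyclohexyl carbon moves the positive charge from the secondary centre to an adjacent carbon, generating a more stable tertiary carbocation.
Step 3: A weak base (a methanol molecule from the solvent) removes a proton from a carbon adjacent to the cationic centre; the electrons of that C–H bond become the new π(C=C) bond, giving the alkene.
Total: 3 elementary steps.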